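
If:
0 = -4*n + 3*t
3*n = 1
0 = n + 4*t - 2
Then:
No Solution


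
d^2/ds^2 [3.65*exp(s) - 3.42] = 3.65*exp(s)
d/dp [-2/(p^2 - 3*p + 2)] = 2*(2*p - 3)/(p^2 - 3*p + 2)^2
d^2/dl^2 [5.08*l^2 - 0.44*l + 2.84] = 10.1600000000000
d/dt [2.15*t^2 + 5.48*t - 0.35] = 4.3*t + 5.48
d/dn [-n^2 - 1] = -2*n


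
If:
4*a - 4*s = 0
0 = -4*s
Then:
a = 0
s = 0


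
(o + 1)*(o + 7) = o^2 + 8*o + 7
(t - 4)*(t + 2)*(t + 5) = t^3 + 3*t^2 - 18*t - 40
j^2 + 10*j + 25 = (j + 5)^2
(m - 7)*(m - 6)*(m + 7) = m^3 - 6*m^2 - 49*m + 294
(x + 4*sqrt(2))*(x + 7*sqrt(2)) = x^2 + 11*sqrt(2)*x + 56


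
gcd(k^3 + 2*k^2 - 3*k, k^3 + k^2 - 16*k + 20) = 1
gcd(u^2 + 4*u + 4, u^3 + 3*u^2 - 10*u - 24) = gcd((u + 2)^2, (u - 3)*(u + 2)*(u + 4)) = u + 2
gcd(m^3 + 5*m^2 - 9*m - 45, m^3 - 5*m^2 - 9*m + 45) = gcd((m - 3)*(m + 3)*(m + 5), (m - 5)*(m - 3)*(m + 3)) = m^2 - 9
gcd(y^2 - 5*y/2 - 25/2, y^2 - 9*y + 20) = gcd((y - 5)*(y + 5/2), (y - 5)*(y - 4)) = y - 5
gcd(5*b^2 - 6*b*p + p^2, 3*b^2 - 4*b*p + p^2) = -b + p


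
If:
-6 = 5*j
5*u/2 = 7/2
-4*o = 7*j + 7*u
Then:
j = -6/5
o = -7/20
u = 7/5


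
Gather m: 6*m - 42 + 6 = 6*m - 36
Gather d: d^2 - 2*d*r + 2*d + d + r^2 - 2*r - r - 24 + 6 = d^2 + d*(3 - 2*r) + r^2 - 3*r - 18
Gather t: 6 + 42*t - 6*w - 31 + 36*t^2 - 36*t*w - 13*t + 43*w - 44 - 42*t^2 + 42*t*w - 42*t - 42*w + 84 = -6*t^2 + t*(6*w - 13) - 5*w + 15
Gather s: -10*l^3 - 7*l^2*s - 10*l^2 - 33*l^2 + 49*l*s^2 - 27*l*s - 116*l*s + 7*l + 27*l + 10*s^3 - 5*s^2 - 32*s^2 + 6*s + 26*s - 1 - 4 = -10*l^3 - 43*l^2 + 34*l + 10*s^3 + s^2*(49*l - 37) + s*(-7*l^2 - 143*l + 32) - 5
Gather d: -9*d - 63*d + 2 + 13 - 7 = 8 - 72*d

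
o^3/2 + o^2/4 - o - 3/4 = (o/2 + 1/2)*(o - 3/2)*(o + 1)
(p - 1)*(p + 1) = p^2 - 1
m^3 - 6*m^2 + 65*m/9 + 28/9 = (m - 4)*(m - 7/3)*(m + 1/3)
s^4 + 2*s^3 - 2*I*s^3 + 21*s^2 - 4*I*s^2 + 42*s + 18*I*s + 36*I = (s + 2)*(s - 6*I)*(s + I)*(s + 3*I)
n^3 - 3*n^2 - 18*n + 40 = (n - 5)*(n - 2)*(n + 4)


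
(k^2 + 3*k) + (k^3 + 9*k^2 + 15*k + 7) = k^3 + 10*k^2 + 18*k + 7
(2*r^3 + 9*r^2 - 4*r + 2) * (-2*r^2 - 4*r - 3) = -4*r^5 - 26*r^4 - 34*r^3 - 15*r^2 + 4*r - 6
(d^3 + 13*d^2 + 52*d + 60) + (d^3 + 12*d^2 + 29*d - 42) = 2*d^3 + 25*d^2 + 81*d + 18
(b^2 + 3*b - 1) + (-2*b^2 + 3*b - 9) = -b^2 + 6*b - 10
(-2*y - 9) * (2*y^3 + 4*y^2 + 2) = -4*y^4 - 26*y^3 - 36*y^2 - 4*y - 18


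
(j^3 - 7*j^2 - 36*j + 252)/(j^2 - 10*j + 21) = (j^2 - 36)/(j - 3)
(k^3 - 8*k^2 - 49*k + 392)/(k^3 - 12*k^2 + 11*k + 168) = (k + 7)/(k + 3)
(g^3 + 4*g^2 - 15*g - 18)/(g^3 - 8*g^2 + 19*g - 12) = (g^2 + 7*g + 6)/(g^2 - 5*g + 4)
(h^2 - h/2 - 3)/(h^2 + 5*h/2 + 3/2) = (h - 2)/(h + 1)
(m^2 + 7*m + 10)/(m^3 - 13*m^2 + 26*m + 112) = (m + 5)/(m^2 - 15*m + 56)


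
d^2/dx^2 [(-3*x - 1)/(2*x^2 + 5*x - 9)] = 2*(-(3*x + 1)*(4*x + 5)^2 + (18*x + 17)*(2*x^2 + 5*x - 9))/(2*x^2 + 5*x - 9)^3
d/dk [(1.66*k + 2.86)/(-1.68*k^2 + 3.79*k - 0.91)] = (2.7888*k^2 + 9.6096*k - 12.35)/(2.8224*k^4 - 12.7344*k^3 + 17.4217*k^2 - 6.8978*k + 0.8281)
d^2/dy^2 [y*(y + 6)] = 2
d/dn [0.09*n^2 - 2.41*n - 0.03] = 0.18*n - 2.41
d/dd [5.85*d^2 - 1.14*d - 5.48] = 11.7*d - 1.14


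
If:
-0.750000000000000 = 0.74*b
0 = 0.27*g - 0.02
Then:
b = -1.01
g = 0.07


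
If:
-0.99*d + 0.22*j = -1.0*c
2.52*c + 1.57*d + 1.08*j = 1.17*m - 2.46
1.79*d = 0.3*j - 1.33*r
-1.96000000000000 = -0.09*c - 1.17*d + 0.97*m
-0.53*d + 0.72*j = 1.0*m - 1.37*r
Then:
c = 0.24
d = -0.84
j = -4.87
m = -3.02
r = 0.03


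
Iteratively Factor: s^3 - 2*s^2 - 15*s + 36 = (s - 3)*(s^2 + s - 12) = (s - 3)^2*(s + 4)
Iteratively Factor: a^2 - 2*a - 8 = (a + 2)*(a - 4)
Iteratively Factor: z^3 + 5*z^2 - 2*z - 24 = (z - 2)*(z^2 + 7*z + 12) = (z - 2)*(z + 4)*(z + 3)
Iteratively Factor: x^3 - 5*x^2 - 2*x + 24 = (x + 2)*(x^2 - 7*x + 12) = (x - 3)*(x + 2)*(x - 4)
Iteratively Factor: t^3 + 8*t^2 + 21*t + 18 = (t + 3)*(t^2 + 5*t + 6) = (t + 2)*(t + 3)*(t + 3)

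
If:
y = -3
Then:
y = -3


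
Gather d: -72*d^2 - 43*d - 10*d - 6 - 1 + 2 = -72*d^2 - 53*d - 5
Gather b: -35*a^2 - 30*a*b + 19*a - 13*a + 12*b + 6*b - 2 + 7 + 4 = -35*a^2 + 6*a + b*(18 - 30*a) + 9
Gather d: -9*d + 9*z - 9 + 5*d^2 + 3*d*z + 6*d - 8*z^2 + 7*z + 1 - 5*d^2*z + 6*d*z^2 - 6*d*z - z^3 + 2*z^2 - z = d^2*(5 - 5*z) + d*(6*z^2 - 3*z - 3) - z^3 - 6*z^2 + 15*z - 8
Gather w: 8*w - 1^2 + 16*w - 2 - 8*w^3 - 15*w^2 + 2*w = -8*w^3 - 15*w^2 + 26*w - 3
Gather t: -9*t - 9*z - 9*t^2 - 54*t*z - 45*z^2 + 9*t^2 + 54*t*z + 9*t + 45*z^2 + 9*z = 0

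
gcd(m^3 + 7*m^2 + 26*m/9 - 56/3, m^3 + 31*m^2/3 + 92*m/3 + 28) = m^2 + 25*m/3 + 14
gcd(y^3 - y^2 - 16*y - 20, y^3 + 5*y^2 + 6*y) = y + 2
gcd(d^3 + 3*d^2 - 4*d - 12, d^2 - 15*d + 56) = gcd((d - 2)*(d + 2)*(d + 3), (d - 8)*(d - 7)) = 1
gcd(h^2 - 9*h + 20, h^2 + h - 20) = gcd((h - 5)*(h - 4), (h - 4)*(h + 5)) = h - 4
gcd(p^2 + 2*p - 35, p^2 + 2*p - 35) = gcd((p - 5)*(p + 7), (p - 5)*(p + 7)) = p^2 + 2*p - 35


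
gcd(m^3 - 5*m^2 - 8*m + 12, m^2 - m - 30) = m - 6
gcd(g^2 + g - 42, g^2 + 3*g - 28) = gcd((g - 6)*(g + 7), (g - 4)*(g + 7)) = g + 7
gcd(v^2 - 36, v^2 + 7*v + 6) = v + 6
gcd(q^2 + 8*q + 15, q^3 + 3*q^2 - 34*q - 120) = q + 5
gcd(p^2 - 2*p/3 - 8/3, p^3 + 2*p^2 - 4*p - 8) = p - 2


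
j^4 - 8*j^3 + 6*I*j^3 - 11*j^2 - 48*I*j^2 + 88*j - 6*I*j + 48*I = (j - 8)*(j + I)*(j + 2*I)*(j + 3*I)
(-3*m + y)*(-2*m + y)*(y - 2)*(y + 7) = 6*m^2*y^2 + 30*m^2*y - 84*m^2 - 5*m*y^3 - 25*m*y^2 + 70*m*y + y^4 + 5*y^3 - 14*y^2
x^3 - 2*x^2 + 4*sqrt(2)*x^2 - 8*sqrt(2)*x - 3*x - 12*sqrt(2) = (x - 3)*(x + 1)*(x + 4*sqrt(2))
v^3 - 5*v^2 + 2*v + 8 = (v - 4)*(v - 2)*(v + 1)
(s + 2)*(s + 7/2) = s^2 + 11*s/2 + 7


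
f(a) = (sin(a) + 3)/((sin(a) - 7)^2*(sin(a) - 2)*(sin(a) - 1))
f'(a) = cos(a)/((sin(a) - 7)^2*(sin(a) - 2)*(sin(a) - 1)) - (sin(a) + 3)*cos(a)/((sin(a) - 7)^2*(sin(a) - 2)*(sin(a) - 1)^2) - (sin(a) + 3)*cos(a)/((sin(a) - 7)^2*(sin(a) - 2)^2*(sin(a) - 1)) - 2*(sin(a) + 3)*cos(a)/((sin(a) - 7)^3*(sin(a) - 2)*(sin(a) - 1))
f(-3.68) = 0.12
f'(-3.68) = -0.33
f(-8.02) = 0.01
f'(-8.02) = -0.00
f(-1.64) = 0.01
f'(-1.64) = -0.00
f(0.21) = 0.05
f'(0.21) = 0.12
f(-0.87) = 0.01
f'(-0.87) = 0.01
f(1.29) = 2.67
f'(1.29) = 20.02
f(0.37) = 0.07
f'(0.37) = 0.19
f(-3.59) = 0.09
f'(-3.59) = -0.24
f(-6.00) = 0.06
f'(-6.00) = 0.14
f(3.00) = 0.04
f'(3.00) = -0.10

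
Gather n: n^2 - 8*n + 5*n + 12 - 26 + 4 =n^2 - 3*n - 10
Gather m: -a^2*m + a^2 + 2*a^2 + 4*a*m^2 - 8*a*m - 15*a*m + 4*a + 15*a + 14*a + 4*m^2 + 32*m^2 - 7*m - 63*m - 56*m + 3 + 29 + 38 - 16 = 3*a^2 + 33*a + m^2*(4*a + 36) + m*(-a^2 - 23*a - 126) + 54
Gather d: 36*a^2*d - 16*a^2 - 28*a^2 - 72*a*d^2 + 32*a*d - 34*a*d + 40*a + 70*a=-44*a^2 - 72*a*d^2 + 110*a + d*(36*a^2 - 2*a)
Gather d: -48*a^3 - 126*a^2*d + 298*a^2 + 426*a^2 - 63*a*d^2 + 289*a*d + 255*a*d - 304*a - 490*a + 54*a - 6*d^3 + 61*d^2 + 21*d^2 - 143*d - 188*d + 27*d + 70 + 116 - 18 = -48*a^3 + 724*a^2 - 740*a - 6*d^3 + d^2*(82 - 63*a) + d*(-126*a^2 + 544*a - 304) + 168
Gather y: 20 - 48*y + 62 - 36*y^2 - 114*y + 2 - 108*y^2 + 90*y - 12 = -144*y^2 - 72*y + 72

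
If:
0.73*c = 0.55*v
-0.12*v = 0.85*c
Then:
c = 0.00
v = 0.00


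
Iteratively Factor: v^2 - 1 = (v - 1)*(v + 1)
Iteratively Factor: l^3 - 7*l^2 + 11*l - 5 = (l - 1)*(l^2 - 6*l + 5) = (l - 1)^2*(l - 5)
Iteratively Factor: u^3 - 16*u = (u - 4)*(u^2 + 4*u) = u*(u - 4)*(u + 4)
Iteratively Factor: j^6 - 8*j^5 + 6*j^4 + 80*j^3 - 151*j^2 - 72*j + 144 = (j + 1)*(j^5 - 9*j^4 + 15*j^3 + 65*j^2 - 216*j + 144) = (j - 3)*(j + 1)*(j^4 - 6*j^3 - 3*j^2 + 56*j - 48) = (j - 4)*(j - 3)*(j + 1)*(j^3 - 2*j^2 - 11*j + 12) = (j - 4)*(j - 3)*(j - 1)*(j + 1)*(j^2 - j - 12) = (j - 4)^2*(j - 3)*(j - 1)*(j + 1)*(j + 3)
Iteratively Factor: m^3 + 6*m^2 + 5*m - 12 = (m + 3)*(m^2 + 3*m - 4) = (m - 1)*(m + 3)*(m + 4)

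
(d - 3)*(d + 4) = d^2 + d - 12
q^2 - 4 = (q - 2)*(q + 2)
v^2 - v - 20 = (v - 5)*(v + 4)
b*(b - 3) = b^2 - 3*b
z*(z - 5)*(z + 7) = z^3 + 2*z^2 - 35*z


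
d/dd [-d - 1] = -1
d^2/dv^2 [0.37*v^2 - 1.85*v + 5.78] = 0.740000000000000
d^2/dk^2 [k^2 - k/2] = 2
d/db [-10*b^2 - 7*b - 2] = -20*b - 7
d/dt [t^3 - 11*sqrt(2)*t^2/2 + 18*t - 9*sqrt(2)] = 3*t^2 - 11*sqrt(2)*t + 18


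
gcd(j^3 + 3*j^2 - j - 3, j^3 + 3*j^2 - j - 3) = j^3 + 3*j^2 - j - 3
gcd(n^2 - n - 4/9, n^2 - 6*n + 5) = 1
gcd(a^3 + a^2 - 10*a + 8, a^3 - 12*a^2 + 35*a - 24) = a - 1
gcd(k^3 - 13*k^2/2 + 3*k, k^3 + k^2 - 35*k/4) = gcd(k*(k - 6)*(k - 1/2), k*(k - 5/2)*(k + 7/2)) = k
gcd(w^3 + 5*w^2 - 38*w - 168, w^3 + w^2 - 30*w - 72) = w^2 - 2*w - 24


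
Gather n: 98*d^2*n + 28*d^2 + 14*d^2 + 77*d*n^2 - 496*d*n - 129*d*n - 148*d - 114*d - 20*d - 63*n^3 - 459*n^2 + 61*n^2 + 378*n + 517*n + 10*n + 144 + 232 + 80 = 42*d^2 - 282*d - 63*n^3 + n^2*(77*d - 398) + n*(98*d^2 - 625*d + 905) + 456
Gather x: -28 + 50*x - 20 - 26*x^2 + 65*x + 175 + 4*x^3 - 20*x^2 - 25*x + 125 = 4*x^3 - 46*x^2 + 90*x + 252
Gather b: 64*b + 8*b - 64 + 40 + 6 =72*b - 18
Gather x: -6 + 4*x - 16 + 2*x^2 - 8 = 2*x^2 + 4*x - 30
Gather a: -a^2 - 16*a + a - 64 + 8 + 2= -a^2 - 15*a - 54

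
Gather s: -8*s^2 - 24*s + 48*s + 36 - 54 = -8*s^2 + 24*s - 18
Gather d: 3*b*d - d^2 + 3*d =-d^2 + d*(3*b + 3)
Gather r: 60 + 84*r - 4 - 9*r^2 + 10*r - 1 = -9*r^2 + 94*r + 55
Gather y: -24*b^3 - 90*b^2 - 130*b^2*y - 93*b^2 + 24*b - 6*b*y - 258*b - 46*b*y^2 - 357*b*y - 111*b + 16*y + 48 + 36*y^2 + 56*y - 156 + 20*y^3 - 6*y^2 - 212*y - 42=-24*b^3 - 183*b^2 - 345*b + 20*y^3 + y^2*(30 - 46*b) + y*(-130*b^2 - 363*b - 140) - 150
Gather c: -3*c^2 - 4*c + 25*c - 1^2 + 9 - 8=-3*c^2 + 21*c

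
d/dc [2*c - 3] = 2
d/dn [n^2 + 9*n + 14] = 2*n + 9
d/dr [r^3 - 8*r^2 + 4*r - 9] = 3*r^2 - 16*r + 4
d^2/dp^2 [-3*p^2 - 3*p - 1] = -6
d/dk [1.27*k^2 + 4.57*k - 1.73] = 2.54*k + 4.57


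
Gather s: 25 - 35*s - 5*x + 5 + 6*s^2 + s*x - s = 6*s^2 + s*(x - 36) - 5*x + 30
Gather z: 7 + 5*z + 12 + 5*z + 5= 10*z + 24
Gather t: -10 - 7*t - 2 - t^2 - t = -t^2 - 8*t - 12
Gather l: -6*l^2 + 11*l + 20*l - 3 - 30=-6*l^2 + 31*l - 33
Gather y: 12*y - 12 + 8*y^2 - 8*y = 8*y^2 + 4*y - 12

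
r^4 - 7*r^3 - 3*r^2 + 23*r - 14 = (r - 7)*(r - 1)^2*(r + 2)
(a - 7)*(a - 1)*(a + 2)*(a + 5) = a^4 - a^3 - 39*a^2 - 31*a + 70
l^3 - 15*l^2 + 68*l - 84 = (l - 7)*(l - 6)*(l - 2)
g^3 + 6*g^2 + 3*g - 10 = (g - 1)*(g + 2)*(g + 5)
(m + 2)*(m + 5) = m^2 + 7*m + 10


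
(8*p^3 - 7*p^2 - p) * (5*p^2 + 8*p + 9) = 40*p^5 + 29*p^4 + 11*p^3 - 71*p^2 - 9*p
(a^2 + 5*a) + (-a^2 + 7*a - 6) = 12*a - 6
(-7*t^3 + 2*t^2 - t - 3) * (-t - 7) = 7*t^4 + 47*t^3 - 13*t^2 + 10*t + 21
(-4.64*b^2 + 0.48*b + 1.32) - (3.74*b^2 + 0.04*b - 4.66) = -8.38*b^2 + 0.44*b + 5.98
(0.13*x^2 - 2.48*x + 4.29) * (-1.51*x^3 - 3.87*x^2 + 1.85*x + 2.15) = -0.1963*x^5 + 3.2417*x^4 + 3.3602*x^3 - 20.9108*x^2 + 2.6045*x + 9.2235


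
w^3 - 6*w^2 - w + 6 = (w - 6)*(w - 1)*(w + 1)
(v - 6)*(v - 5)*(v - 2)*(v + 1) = v^4 - 12*v^3 + 39*v^2 - 8*v - 60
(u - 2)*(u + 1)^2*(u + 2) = u^4 + 2*u^3 - 3*u^2 - 8*u - 4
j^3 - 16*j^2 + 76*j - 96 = (j - 8)*(j - 6)*(j - 2)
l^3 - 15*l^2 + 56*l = l*(l - 8)*(l - 7)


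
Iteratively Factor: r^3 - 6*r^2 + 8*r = (r - 4)*(r^2 - 2*r) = (r - 4)*(r - 2)*(r)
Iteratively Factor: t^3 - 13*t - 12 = (t - 4)*(t^2 + 4*t + 3) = (t - 4)*(t + 1)*(t + 3)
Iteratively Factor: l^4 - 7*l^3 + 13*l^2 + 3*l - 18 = (l - 3)*(l^3 - 4*l^2 + l + 6) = (l - 3)*(l - 2)*(l^2 - 2*l - 3) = (l - 3)^2*(l - 2)*(l + 1)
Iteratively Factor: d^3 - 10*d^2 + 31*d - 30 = (d - 5)*(d^2 - 5*d + 6) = (d - 5)*(d - 2)*(d - 3)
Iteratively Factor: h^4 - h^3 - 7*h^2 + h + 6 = (h + 1)*(h^3 - 2*h^2 - 5*h + 6) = (h + 1)*(h + 2)*(h^2 - 4*h + 3) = (h - 3)*(h + 1)*(h + 2)*(h - 1)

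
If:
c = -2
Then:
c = -2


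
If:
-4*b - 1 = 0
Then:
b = -1/4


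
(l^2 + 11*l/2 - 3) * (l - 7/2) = l^3 + 2*l^2 - 89*l/4 + 21/2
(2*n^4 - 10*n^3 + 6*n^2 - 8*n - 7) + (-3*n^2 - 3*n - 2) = 2*n^4 - 10*n^3 + 3*n^2 - 11*n - 9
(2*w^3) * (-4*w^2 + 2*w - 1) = -8*w^5 + 4*w^4 - 2*w^3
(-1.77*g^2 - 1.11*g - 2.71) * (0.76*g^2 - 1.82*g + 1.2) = -1.3452*g^4 + 2.3778*g^3 - 2.1634*g^2 + 3.6002*g - 3.252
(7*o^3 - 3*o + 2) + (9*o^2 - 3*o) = 7*o^3 + 9*o^2 - 6*o + 2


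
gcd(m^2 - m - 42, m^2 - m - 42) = m^2 - m - 42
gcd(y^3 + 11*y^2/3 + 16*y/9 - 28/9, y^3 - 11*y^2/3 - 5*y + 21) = y + 7/3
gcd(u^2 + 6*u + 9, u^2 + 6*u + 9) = u^2 + 6*u + 9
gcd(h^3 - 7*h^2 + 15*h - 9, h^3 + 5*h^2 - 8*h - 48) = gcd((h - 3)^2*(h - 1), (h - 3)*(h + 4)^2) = h - 3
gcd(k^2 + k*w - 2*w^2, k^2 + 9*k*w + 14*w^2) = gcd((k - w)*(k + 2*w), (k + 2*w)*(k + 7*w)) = k + 2*w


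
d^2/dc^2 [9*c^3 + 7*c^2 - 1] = 54*c + 14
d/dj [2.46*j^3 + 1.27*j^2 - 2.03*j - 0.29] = 7.38*j^2 + 2.54*j - 2.03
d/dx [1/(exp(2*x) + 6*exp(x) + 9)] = 2*(-exp(x) - 3)*exp(x)/(exp(2*x) + 6*exp(x) + 9)^2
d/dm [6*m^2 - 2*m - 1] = 12*m - 2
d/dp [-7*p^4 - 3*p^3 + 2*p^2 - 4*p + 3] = -28*p^3 - 9*p^2 + 4*p - 4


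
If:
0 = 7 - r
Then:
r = 7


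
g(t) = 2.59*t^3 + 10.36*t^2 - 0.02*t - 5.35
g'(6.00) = 404.02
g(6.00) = 926.93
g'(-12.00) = 870.22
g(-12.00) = -2988.79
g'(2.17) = 81.53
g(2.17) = 69.86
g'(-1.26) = -13.79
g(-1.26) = 5.94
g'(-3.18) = 12.66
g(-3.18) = 16.19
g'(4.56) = 256.03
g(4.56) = 455.56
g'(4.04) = 210.51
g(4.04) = 334.44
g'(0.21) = 4.67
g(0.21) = -4.87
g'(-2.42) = -4.66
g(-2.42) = 18.66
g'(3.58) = 173.74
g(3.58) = 246.19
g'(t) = 7.77*t^2 + 20.72*t - 0.02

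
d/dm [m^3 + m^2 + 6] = m*(3*m + 2)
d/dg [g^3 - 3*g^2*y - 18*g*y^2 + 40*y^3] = 3*g^2 - 6*g*y - 18*y^2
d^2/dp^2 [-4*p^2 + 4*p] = -8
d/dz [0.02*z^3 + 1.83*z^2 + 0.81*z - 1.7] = 0.06*z^2 + 3.66*z + 0.81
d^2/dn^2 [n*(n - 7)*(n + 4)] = 6*n - 6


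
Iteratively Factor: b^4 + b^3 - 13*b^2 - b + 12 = (b - 3)*(b^3 + 4*b^2 - b - 4) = (b - 3)*(b + 1)*(b^2 + 3*b - 4) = (b - 3)*(b + 1)*(b + 4)*(b - 1)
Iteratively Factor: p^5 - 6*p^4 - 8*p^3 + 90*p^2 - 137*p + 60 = (p - 1)*(p^4 - 5*p^3 - 13*p^2 + 77*p - 60) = (p - 5)*(p - 1)*(p^3 - 13*p + 12) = (p - 5)*(p - 1)^2*(p^2 + p - 12) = (p - 5)*(p - 1)^2*(p + 4)*(p - 3)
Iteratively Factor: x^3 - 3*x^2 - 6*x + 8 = (x + 2)*(x^2 - 5*x + 4) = (x - 1)*(x + 2)*(x - 4)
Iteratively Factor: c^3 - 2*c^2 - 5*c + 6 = (c - 3)*(c^2 + c - 2) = (c - 3)*(c + 2)*(c - 1)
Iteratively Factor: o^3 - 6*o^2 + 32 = (o - 4)*(o^2 - 2*o - 8) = (o - 4)*(o + 2)*(o - 4)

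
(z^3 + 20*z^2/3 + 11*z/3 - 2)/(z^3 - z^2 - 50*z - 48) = (z - 1/3)/(z - 8)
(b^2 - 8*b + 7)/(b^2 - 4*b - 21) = (b - 1)/(b + 3)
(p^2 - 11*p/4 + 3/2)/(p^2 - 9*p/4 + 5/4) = (4*p^2 - 11*p + 6)/(4*p^2 - 9*p + 5)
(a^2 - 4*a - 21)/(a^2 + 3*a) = (a - 7)/a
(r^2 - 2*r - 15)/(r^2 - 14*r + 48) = (r^2 - 2*r - 15)/(r^2 - 14*r + 48)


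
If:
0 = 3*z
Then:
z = 0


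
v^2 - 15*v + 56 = (v - 8)*(v - 7)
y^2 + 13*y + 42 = (y + 6)*(y + 7)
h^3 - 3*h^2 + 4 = (h - 2)^2*(h + 1)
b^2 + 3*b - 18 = (b - 3)*(b + 6)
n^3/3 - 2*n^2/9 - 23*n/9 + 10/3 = (n/3 + 1)*(n - 2)*(n - 5/3)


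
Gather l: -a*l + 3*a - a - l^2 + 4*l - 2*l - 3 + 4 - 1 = 2*a - l^2 + l*(2 - a)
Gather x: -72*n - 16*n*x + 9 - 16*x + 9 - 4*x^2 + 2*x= -72*n - 4*x^2 + x*(-16*n - 14) + 18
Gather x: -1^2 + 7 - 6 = 0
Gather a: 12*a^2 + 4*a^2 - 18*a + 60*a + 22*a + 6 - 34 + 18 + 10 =16*a^2 + 64*a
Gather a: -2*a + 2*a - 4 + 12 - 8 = 0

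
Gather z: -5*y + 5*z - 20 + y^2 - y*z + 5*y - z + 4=y^2 + z*(4 - y) - 16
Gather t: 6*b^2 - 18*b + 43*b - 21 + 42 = 6*b^2 + 25*b + 21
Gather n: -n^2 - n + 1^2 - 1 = -n^2 - n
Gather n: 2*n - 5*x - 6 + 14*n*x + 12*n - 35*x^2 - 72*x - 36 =n*(14*x + 14) - 35*x^2 - 77*x - 42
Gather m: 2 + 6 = 8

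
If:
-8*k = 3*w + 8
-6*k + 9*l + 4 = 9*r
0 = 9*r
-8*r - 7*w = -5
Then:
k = -71/56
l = -325/252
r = 0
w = 5/7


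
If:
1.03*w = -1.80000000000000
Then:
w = -1.75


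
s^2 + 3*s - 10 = (s - 2)*(s + 5)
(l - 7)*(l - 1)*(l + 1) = l^3 - 7*l^2 - l + 7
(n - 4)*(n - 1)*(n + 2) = n^3 - 3*n^2 - 6*n + 8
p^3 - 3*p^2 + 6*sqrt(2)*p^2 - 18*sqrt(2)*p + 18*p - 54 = (p - 3)*(p + 3*sqrt(2))^2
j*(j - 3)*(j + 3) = j^3 - 9*j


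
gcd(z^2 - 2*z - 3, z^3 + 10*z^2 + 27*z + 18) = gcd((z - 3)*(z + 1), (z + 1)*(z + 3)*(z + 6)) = z + 1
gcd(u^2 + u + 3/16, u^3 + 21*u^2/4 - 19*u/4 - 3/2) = u + 1/4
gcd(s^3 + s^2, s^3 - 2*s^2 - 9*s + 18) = 1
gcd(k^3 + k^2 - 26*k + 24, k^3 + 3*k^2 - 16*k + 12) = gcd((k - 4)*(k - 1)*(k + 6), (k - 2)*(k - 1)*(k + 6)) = k^2 + 5*k - 6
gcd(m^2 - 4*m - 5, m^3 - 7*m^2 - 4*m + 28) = 1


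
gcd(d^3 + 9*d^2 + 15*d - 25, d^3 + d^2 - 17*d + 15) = d^2 + 4*d - 5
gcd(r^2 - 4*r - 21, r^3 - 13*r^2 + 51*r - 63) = r - 7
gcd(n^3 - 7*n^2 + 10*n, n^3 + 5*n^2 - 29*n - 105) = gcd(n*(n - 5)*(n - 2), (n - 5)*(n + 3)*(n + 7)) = n - 5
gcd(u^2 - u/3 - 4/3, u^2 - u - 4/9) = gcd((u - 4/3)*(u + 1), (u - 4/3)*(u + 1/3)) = u - 4/3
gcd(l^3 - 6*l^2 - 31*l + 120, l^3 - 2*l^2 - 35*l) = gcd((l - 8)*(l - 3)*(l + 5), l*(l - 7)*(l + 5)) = l + 5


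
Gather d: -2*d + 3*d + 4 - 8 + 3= d - 1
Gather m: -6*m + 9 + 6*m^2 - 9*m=6*m^2 - 15*m + 9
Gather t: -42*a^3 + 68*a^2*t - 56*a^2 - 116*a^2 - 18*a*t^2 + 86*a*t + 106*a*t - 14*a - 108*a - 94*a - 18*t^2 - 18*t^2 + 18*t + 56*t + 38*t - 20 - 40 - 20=-42*a^3 - 172*a^2 - 216*a + t^2*(-18*a - 36) + t*(68*a^2 + 192*a + 112) - 80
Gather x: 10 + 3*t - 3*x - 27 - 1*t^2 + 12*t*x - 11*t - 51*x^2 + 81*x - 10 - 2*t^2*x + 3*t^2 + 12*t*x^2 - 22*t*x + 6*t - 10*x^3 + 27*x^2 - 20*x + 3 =2*t^2 - 2*t - 10*x^3 + x^2*(12*t - 24) + x*(-2*t^2 - 10*t + 58) - 24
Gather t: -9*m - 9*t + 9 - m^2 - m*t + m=-m^2 - 8*m + t*(-m - 9) + 9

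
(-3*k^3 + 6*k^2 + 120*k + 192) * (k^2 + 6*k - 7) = -3*k^5 - 12*k^4 + 177*k^3 + 870*k^2 + 312*k - 1344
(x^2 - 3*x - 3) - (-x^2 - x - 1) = 2*x^2 - 2*x - 2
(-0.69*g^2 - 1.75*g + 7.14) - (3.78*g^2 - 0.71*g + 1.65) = -4.47*g^2 - 1.04*g + 5.49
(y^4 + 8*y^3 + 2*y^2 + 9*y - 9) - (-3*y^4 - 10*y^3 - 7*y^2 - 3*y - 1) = 4*y^4 + 18*y^3 + 9*y^2 + 12*y - 8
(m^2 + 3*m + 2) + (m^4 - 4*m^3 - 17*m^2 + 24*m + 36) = m^4 - 4*m^3 - 16*m^2 + 27*m + 38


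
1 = 1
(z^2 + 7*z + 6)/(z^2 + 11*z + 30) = (z + 1)/(z + 5)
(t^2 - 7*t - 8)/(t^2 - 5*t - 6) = (t - 8)/(t - 6)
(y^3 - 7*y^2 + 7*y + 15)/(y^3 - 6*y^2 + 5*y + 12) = (y - 5)/(y - 4)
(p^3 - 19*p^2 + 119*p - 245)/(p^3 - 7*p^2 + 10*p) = (p^2 - 14*p + 49)/(p*(p - 2))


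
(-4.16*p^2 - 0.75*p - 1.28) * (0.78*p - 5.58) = -3.2448*p^3 + 22.6278*p^2 + 3.1866*p + 7.1424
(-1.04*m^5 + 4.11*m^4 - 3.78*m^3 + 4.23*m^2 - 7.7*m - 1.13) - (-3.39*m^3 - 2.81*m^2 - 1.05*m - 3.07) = -1.04*m^5 + 4.11*m^4 - 0.39*m^3 + 7.04*m^2 - 6.65*m + 1.94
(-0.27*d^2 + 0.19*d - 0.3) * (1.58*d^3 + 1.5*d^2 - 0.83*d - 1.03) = -0.4266*d^5 - 0.1048*d^4 + 0.0351*d^3 - 0.3296*d^2 + 0.0533*d + 0.309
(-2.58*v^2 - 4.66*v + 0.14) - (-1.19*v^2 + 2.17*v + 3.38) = -1.39*v^2 - 6.83*v - 3.24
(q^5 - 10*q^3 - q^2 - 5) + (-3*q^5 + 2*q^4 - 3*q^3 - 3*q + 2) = -2*q^5 + 2*q^4 - 13*q^3 - q^2 - 3*q - 3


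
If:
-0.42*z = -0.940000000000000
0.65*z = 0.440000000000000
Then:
No Solution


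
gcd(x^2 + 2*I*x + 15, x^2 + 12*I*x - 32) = 1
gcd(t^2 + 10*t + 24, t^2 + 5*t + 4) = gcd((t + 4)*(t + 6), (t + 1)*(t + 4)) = t + 4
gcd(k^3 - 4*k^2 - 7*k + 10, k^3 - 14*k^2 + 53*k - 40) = k^2 - 6*k + 5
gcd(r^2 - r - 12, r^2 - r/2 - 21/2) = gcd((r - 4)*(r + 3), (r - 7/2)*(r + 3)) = r + 3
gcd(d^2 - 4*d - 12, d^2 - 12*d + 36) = d - 6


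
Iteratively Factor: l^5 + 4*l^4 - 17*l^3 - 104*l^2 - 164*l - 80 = (l + 1)*(l^4 + 3*l^3 - 20*l^2 - 84*l - 80) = (l - 5)*(l + 1)*(l^3 + 8*l^2 + 20*l + 16) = (l - 5)*(l + 1)*(l + 2)*(l^2 + 6*l + 8) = (l - 5)*(l + 1)*(l + 2)^2*(l + 4)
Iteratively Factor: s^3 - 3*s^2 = (s)*(s^2 - 3*s) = s*(s - 3)*(s)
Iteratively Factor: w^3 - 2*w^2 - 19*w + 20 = (w + 4)*(w^2 - 6*w + 5) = (w - 1)*(w + 4)*(w - 5)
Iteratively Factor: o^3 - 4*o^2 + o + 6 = (o - 3)*(o^2 - o - 2) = (o - 3)*(o - 2)*(o + 1)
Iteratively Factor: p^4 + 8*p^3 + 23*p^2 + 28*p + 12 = (p + 3)*(p^3 + 5*p^2 + 8*p + 4) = (p + 2)*(p + 3)*(p^2 + 3*p + 2) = (p + 1)*(p + 2)*(p + 3)*(p + 2)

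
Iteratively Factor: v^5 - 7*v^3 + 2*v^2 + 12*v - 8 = (v + 2)*(v^4 - 2*v^3 - 3*v^2 + 8*v - 4) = (v - 1)*(v + 2)*(v^3 - v^2 - 4*v + 4) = (v - 1)*(v + 2)^2*(v^2 - 3*v + 2) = (v - 2)*(v - 1)*(v + 2)^2*(v - 1)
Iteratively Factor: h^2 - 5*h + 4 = (h - 1)*(h - 4)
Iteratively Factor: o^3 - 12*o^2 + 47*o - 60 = (o - 5)*(o^2 - 7*o + 12) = (o - 5)*(o - 4)*(o - 3)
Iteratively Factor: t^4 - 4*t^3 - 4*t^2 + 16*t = (t - 2)*(t^3 - 2*t^2 - 8*t) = (t - 4)*(t - 2)*(t^2 + 2*t) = t*(t - 4)*(t - 2)*(t + 2)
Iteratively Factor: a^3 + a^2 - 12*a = (a)*(a^2 + a - 12) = a*(a + 4)*(a - 3)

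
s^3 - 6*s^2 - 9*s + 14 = (s - 7)*(s - 1)*(s + 2)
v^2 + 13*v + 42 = (v + 6)*(v + 7)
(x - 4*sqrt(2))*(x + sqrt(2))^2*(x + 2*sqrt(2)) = x^4 - 22*x^2 - 36*sqrt(2)*x - 32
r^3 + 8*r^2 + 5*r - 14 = (r - 1)*(r + 2)*(r + 7)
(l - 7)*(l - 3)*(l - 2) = l^3 - 12*l^2 + 41*l - 42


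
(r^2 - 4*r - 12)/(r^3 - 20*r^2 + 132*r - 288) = (r + 2)/(r^2 - 14*r + 48)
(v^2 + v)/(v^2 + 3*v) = (v + 1)/(v + 3)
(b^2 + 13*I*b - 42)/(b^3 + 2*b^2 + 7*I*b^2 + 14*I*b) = (b + 6*I)/(b*(b + 2))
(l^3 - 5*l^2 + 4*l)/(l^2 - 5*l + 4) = l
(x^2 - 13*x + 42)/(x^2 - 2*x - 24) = (x - 7)/(x + 4)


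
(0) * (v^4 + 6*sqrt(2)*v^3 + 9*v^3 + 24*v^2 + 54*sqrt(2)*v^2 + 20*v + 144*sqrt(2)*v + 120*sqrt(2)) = 0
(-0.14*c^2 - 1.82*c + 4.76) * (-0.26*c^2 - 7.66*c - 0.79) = 0.0364*c^4 + 1.5456*c^3 + 12.8142*c^2 - 35.0238*c - 3.7604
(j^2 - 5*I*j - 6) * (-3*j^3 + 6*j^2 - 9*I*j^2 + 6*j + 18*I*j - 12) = -3*j^5 + 6*j^4 + 6*I*j^4 - 21*j^3 - 12*I*j^3 + 42*j^2 + 24*I*j^2 - 36*j - 48*I*j + 72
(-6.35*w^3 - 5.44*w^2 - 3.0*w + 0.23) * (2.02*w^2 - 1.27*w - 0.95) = -12.827*w^5 - 2.9243*w^4 + 6.8813*w^3 + 9.4426*w^2 + 2.5579*w - 0.2185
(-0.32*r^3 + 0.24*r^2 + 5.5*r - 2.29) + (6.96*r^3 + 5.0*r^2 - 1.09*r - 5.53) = 6.64*r^3 + 5.24*r^2 + 4.41*r - 7.82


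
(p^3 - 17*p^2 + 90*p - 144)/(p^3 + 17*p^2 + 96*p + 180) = (p^3 - 17*p^2 + 90*p - 144)/(p^3 + 17*p^2 + 96*p + 180)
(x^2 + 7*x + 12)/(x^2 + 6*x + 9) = (x + 4)/(x + 3)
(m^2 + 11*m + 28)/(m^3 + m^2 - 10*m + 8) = (m + 7)/(m^2 - 3*m + 2)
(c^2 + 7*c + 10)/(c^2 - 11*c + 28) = (c^2 + 7*c + 10)/(c^2 - 11*c + 28)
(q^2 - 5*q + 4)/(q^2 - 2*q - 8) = (q - 1)/(q + 2)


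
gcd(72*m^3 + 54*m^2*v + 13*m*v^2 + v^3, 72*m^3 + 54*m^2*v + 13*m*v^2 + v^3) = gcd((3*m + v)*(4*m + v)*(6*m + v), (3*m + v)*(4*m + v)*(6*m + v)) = 72*m^3 + 54*m^2*v + 13*m*v^2 + v^3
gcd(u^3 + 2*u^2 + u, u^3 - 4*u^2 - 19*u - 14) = u + 1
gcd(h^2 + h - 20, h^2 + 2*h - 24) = h - 4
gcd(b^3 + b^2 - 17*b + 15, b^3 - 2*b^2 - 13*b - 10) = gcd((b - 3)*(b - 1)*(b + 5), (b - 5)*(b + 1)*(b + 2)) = 1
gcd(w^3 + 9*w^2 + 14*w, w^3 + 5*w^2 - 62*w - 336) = w + 7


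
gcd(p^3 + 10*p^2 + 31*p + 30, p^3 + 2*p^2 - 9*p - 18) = p^2 + 5*p + 6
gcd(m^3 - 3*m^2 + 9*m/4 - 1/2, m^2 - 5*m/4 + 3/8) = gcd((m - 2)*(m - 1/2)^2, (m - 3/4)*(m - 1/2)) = m - 1/2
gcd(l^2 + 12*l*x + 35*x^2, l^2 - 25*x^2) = l + 5*x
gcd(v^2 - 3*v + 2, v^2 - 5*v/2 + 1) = v - 2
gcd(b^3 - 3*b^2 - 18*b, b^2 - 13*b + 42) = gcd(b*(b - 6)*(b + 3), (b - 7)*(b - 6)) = b - 6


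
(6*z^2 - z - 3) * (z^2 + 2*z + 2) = 6*z^4 + 11*z^3 + 7*z^2 - 8*z - 6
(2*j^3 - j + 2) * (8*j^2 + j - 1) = 16*j^5 + 2*j^4 - 10*j^3 + 15*j^2 + 3*j - 2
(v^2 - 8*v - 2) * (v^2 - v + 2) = v^4 - 9*v^3 + 8*v^2 - 14*v - 4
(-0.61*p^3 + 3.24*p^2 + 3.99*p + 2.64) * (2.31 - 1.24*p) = 0.7564*p^4 - 5.4267*p^3 + 2.5368*p^2 + 5.9433*p + 6.0984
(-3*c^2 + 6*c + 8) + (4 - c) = -3*c^2 + 5*c + 12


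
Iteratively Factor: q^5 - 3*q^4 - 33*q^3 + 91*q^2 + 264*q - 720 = (q - 3)*(q^4 - 33*q^2 - 8*q + 240) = (q - 3)^2*(q^3 + 3*q^2 - 24*q - 80) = (q - 3)^2*(q + 4)*(q^2 - q - 20) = (q - 3)^2*(q + 4)^2*(q - 5)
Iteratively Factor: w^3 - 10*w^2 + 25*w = (w)*(w^2 - 10*w + 25) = w*(w - 5)*(w - 5)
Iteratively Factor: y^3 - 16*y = (y)*(y^2 - 16) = y*(y - 4)*(y + 4)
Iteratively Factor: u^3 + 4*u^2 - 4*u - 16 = (u + 4)*(u^2 - 4) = (u - 2)*(u + 4)*(u + 2)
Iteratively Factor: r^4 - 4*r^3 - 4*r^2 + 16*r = (r - 2)*(r^3 - 2*r^2 - 8*r) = (r - 4)*(r - 2)*(r^2 + 2*r) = (r - 4)*(r - 2)*(r + 2)*(r)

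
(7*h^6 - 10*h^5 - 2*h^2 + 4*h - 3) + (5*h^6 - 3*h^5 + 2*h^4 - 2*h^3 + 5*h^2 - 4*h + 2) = 12*h^6 - 13*h^5 + 2*h^4 - 2*h^3 + 3*h^2 - 1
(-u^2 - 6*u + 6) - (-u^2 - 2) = 8 - 6*u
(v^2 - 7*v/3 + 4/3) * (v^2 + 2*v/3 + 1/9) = v^4 - 5*v^3/3 - v^2/9 + 17*v/27 + 4/27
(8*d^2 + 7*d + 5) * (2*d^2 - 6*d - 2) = 16*d^4 - 34*d^3 - 48*d^2 - 44*d - 10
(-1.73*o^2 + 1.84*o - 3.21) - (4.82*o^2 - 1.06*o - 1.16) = -6.55*o^2 + 2.9*o - 2.05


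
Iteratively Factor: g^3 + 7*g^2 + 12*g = (g + 3)*(g^2 + 4*g) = g*(g + 3)*(g + 4)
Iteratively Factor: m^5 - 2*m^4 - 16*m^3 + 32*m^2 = (m - 2)*(m^4 - 16*m^2) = m*(m - 2)*(m^3 - 16*m) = m^2*(m - 2)*(m^2 - 16) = m^2*(m - 4)*(m - 2)*(m + 4)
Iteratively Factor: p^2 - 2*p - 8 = (p - 4)*(p + 2)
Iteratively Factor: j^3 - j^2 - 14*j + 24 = (j + 4)*(j^2 - 5*j + 6) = (j - 3)*(j + 4)*(j - 2)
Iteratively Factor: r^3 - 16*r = (r - 4)*(r^2 + 4*r) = r*(r - 4)*(r + 4)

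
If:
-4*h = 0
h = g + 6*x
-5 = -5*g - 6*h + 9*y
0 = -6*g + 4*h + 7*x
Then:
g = 0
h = 0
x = 0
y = -5/9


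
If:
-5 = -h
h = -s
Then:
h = 5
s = -5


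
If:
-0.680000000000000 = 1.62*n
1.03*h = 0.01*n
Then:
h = -0.00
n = -0.42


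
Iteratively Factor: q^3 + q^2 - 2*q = (q + 2)*(q^2 - q) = (q - 1)*(q + 2)*(q)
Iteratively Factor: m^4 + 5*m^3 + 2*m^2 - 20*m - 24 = (m + 2)*(m^3 + 3*m^2 - 4*m - 12) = (m + 2)^2*(m^2 + m - 6) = (m - 2)*(m + 2)^2*(m + 3)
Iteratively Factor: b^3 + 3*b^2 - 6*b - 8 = (b + 1)*(b^2 + 2*b - 8) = (b - 2)*(b + 1)*(b + 4)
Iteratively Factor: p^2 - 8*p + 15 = (p - 3)*(p - 5)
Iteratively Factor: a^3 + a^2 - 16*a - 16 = (a + 1)*(a^2 - 16) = (a + 1)*(a + 4)*(a - 4)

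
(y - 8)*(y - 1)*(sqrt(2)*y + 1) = sqrt(2)*y^3 - 9*sqrt(2)*y^2 + y^2 - 9*y + 8*sqrt(2)*y + 8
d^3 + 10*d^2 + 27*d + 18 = (d + 1)*(d + 3)*(d + 6)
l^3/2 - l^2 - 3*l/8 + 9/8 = (l/2 + 1/2)*(l - 3/2)^2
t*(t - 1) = t^2 - t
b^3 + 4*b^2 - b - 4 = (b - 1)*(b + 1)*(b + 4)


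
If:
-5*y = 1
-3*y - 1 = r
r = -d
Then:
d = 2/5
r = -2/5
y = -1/5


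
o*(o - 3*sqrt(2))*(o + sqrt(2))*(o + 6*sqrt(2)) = o^4 + 4*sqrt(2)*o^3 - 30*o^2 - 36*sqrt(2)*o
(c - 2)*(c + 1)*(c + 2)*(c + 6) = c^4 + 7*c^3 + 2*c^2 - 28*c - 24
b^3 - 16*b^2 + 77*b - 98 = (b - 7)^2*(b - 2)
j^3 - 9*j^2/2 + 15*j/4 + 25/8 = (j - 5/2)^2*(j + 1/2)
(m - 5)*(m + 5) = m^2 - 25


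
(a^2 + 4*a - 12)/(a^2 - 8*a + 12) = (a + 6)/(a - 6)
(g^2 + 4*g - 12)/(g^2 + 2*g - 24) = (g - 2)/(g - 4)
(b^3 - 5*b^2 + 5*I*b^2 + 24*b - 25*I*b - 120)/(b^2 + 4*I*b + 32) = (b^2 - b*(5 + 3*I) + 15*I)/(b - 4*I)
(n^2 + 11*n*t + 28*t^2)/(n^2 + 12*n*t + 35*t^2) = (n + 4*t)/(n + 5*t)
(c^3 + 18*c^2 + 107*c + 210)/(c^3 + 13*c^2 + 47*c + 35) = (c + 6)/(c + 1)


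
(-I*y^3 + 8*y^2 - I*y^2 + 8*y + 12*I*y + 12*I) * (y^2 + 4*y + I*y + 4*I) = -I*y^5 + 9*y^4 - 5*I*y^4 + 45*y^3 + 16*I*y^3 + 24*y^2 + 100*I*y^2 - 60*y + 80*I*y - 48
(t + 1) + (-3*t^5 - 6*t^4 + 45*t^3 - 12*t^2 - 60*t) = -3*t^5 - 6*t^4 + 45*t^3 - 12*t^2 - 59*t + 1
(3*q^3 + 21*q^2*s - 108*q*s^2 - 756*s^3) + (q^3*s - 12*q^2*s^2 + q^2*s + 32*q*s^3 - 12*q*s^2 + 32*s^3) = q^3*s + 3*q^3 - 12*q^2*s^2 + 22*q^2*s + 32*q*s^3 - 120*q*s^2 - 724*s^3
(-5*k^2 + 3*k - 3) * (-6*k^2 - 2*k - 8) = 30*k^4 - 8*k^3 + 52*k^2 - 18*k + 24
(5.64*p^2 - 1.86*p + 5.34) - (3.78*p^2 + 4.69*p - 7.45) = 1.86*p^2 - 6.55*p + 12.79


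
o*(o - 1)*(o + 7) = o^3 + 6*o^2 - 7*o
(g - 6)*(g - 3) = g^2 - 9*g + 18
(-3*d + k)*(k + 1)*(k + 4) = -3*d*k^2 - 15*d*k - 12*d + k^3 + 5*k^2 + 4*k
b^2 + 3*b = b*(b + 3)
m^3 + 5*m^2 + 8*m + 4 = (m + 1)*(m + 2)^2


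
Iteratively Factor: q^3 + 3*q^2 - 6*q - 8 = (q + 1)*(q^2 + 2*q - 8) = (q + 1)*(q + 4)*(q - 2)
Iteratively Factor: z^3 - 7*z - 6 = (z + 2)*(z^2 - 2*z - 3) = (z + 1)*(z + 2)*(z - 3)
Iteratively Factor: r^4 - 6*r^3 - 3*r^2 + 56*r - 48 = (r - 4)*(r^3 - 2*r^2 - 11*r + 12) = (r - 4)^2*(r^2 + 2*r - 3) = (r - 4)^2*(r - 1)*(r + 3)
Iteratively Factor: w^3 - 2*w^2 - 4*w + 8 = (w + 2)*(w^2 - 4*w + 4) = (w - 2)*(w + 2)*(w - 2)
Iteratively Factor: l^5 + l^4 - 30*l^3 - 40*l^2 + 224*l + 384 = (l + 3)*(l^4 - 2*l^3 - 24*l^2 + 32*l + 128) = (l + 3)*(l + 4)*(l^3 - 6*l^2 + 32) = (l + 2)*(l + 3)*(l + 4)*(l^2 - 8*l + 16) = (l - 4)*(l + 2)*(l + 3)*(l + 4)*(l - 4)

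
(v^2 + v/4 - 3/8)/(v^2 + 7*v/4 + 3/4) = (v - 1/2)/(v + 1)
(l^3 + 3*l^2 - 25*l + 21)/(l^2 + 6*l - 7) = l - 3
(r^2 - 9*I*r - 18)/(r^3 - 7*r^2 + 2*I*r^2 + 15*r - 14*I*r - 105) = (r - 6*I)/(r^2 + r*(-7 + 5*I) - 35*I)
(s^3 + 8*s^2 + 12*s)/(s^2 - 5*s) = (s^2 + 8*s + 12)/(s - 5)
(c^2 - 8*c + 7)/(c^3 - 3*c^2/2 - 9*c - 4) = 2*(-c^2 + 8*c - 7)/(-2*c^3 + 3*c^2 + 18*c + 8)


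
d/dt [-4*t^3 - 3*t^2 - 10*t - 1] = -12*t^2 - 6*t - 10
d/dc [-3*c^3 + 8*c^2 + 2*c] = -9*c^2 + 16*c + 2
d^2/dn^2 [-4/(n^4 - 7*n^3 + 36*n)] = 8*(3*n^2*(2*n - 7)*(n^3 - 7*n^2 + 36) - (4*n^3 - 21*n^2 + 36)^2)/(n^3*(n^3 - 7*n^2 + 36)^3)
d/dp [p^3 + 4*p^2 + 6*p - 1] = 3*p^2 + 8*p + 6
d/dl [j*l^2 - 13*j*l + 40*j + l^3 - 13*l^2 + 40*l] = 2*j*l - 13*j + 3*l^2 - 26*l + 40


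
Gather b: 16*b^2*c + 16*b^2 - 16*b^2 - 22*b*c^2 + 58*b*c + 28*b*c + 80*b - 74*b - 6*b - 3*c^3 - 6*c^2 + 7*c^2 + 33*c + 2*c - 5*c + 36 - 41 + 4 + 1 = 16*b^2*c + b*(-22*c^2 + 86*c) - 3*c^3 + c^2 + 30*c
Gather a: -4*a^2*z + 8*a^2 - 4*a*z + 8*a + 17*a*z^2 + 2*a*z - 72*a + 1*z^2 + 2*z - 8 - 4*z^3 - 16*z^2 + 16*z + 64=a^2*(8 - 4*z) + a*(17*z^2 - 2*z - 64) - 4*z^3 - 15*z^2 + 18*z + 56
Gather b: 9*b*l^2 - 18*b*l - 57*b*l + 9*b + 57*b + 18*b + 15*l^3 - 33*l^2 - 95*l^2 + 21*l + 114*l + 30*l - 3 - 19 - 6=b*(9*l^2 - 75*l + 84) + 15*l^3 - 128*l^2 + 165*l - 28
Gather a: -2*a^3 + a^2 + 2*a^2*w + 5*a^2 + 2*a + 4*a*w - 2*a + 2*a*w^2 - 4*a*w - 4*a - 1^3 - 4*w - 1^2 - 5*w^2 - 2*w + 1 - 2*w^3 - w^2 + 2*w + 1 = -2*a^3 + a^2*(2*w + 6) + a*(2*w^2 - 4) - 2*w^3 - 6*w^2 - 4*w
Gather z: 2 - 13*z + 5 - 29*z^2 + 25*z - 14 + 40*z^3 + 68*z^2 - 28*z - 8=40*z^3 + 39*z^2 - 16*z - 15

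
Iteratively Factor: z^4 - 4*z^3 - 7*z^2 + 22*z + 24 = (z + 2)*(z^3 - 6*z^2 + 5*z + 12) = (z - 3)*(z + 2)*(z^2 - 3*z - 4) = (z - 4)*(z - 3)*(z + 2)*(z + 1)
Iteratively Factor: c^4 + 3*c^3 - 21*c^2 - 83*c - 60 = (c + 1)*(c^3 + 2*c^2 - 23*c - 60) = (c + 1)*(c + 3)*(c^2 - c - 20) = (c + 1)*(c + 3)*(c + 4)*(c - 5)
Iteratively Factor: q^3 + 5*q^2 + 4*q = (q + 1)*(q^2 + 4*q) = (q + 1)*(q + 4)*(q)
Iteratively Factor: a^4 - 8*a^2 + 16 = (a - 2)*(a^3 + 2*a^2 - 4*a - 8) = (a - 2)^2*(a^2 + 4*a + 4) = (a - 2)^2*(a + 2)*(a + 2)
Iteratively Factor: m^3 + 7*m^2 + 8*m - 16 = (m + 4)*(m^2 + 3*m - 4) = (m + 4)^2*(m - 1)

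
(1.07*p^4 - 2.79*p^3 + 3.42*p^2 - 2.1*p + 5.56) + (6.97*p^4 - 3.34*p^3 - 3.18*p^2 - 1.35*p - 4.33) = 8.04*p^4 - 6.13*p^3 + 0.24*p^2 - 3.45*p + 1.23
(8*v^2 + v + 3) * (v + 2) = 8*v^3 + 17*v^2 + 5*v + 6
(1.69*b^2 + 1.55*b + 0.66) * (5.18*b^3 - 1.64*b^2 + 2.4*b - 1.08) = 8.7542*b^5 + 5.2574*b^4 + 4.9328*b^3 + 0.812399999999999*b^2 - 0.0900000000000001*b - 0.7128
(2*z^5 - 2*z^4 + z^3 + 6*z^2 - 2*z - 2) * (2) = 4*z^5 - 4*z^4 + 2*z^3 + 12*z^2 - 4*z - 4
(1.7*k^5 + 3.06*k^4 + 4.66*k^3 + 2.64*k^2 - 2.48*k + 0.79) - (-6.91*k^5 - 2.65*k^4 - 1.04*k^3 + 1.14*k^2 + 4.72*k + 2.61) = 8.61*k^5 + 5.71*k^4 + 5.7*k^3 + 1.5*k^2 - 7.2*k - 1.82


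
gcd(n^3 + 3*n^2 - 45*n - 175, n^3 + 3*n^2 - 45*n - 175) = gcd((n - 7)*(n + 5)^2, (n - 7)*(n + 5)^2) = n^3 + 3*n^2 - 45*n - 175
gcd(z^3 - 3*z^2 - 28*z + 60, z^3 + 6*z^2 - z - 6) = 1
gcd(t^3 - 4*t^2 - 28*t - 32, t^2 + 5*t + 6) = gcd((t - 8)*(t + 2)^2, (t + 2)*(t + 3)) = t + 2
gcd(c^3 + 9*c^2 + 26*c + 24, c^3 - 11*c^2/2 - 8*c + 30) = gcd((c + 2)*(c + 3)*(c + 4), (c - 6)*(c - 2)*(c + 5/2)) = 1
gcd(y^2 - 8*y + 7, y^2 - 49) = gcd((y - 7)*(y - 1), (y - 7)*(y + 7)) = y - 7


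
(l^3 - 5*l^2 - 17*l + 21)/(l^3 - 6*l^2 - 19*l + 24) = (l - 7)/(l - 8)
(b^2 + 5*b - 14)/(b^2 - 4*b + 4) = (b + 7)/(b - 2)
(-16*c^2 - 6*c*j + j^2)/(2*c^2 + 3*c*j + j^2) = (-8*c + j)/(c + j)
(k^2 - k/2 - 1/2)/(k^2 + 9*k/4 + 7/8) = 4*(k - 1)/(4*k + 7)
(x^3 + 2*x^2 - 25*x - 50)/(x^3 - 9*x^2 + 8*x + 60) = (x + 5)/(x - 6)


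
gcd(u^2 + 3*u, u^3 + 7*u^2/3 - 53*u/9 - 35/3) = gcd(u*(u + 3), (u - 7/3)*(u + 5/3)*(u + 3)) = u + 3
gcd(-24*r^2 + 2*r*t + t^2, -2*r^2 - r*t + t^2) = 1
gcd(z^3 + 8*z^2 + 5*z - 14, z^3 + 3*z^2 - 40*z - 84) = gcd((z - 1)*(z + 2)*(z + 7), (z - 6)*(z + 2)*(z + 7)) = z^2 + 9*z + 14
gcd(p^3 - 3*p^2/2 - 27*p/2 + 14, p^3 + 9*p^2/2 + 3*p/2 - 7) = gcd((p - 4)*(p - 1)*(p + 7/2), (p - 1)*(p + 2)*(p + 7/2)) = p^2 + 5*p/2 - 7/2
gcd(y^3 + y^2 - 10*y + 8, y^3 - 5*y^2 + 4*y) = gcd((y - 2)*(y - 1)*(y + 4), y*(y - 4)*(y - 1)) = y - 1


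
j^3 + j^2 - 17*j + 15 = (j - 3)*(j - 1)*(j + 5)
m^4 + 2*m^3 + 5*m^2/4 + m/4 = m*(m + 1/2)^2*(m + 1)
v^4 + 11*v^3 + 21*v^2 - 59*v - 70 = (v - 2)*(v + 1)*(v + 5)*(v + 7)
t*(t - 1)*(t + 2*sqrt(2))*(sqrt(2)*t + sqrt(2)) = sqrt(2)*t^4 + 4*t^3 - sqrt(2)*t^2 - 4*t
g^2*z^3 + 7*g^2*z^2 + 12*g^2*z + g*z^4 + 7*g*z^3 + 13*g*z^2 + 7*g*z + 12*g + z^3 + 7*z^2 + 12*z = (g + z)*(z + 3)*(z + 4)*(g*z + 1)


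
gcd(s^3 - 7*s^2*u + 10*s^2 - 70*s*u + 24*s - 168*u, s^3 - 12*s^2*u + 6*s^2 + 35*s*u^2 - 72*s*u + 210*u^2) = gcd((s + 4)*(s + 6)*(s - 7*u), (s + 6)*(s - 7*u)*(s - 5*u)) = s^2 - 7*s*u + 6*s - 42*u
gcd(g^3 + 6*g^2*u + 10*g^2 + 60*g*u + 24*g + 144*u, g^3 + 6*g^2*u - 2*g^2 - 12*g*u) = g + 6*u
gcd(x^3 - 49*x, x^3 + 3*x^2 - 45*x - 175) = x - 7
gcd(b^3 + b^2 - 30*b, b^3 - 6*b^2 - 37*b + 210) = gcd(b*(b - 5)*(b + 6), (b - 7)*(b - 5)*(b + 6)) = b^2 + b - 30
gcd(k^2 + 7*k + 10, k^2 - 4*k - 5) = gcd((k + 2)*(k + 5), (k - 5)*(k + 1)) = 1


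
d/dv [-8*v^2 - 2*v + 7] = -16*v - 2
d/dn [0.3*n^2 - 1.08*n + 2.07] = 0.6*n - 1.08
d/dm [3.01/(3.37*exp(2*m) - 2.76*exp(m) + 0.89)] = (8.3076 - 20.2874*exp(m))*exp(m)/(3.37*exp(2*m) - 2.76*exp(m) + 0.89)^2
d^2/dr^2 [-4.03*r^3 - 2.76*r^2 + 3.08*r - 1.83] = -24.18*r - 5.52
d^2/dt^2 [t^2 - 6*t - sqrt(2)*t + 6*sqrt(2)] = 2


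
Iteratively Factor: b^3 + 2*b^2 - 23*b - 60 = (b - 5)*(b^2 + 7*b + 12) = (b - 5)*(b + 3)*(b + 4)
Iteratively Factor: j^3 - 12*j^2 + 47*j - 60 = (j - 4)*(j^2 - 8*j + 15) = (j - 5)*(j - 4)*(j - 3)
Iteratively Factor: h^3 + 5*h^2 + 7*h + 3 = (h + 1)*(h^2 + 4*h + 3) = (h + 1)^2*(h + 3)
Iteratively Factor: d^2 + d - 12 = (d + 4)*(d - 3)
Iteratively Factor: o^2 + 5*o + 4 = (o + 4)*(o + 1)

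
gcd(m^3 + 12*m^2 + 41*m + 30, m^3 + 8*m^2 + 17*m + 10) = m^2 + 6*m + 5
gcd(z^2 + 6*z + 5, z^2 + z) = z + 1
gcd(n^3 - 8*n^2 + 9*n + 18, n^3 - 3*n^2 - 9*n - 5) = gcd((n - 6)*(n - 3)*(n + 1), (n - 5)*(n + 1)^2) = n + 1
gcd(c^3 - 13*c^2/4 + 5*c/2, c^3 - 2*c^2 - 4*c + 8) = c - 2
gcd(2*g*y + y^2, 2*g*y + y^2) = 2*g*y + y^2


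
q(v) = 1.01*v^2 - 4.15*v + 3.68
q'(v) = 2.02*v - 4.15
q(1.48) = -0.25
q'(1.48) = -1.16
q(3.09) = 0.50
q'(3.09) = 2.09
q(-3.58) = 31.48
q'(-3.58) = -11.38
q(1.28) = 0.02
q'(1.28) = -1.56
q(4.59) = 5.91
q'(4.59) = 5.12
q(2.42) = -0.45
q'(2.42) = 0.74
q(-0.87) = 8.05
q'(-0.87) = -5.91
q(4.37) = 4.83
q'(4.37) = 4.68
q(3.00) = 0.32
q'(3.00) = 1.91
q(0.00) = 3.68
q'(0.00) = -4.15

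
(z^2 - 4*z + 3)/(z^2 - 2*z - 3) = (z - 1)/(z + 1)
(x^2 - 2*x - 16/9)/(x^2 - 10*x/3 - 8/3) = (x - 8/3)/(x - 4)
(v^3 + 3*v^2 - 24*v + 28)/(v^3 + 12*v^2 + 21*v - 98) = (v - 2)/(v + 7)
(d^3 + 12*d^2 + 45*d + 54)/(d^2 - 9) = (d^2 + 9*d + 18)/(d - 3)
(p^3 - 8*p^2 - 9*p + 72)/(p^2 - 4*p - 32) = (p^2 - 9)/(p + 4)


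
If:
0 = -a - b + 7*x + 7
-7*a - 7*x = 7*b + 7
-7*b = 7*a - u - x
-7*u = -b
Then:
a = -7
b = 7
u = 1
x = -1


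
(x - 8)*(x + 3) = x^2 - 5*x - 24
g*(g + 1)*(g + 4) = g^3 + 5*g^2 + 4*g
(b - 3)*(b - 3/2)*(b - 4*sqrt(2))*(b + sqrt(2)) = b^4 - 9*b^3/2 - 3*sqrt(2)*b^3 - 7*b^2/2 + 27*sqrt(2)*b^2/2 - 27*sqrt(2)*b/2 + 36*b - 36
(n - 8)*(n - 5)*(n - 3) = n^3 - 16*n^2 + 79*n - 120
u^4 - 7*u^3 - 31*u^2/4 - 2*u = u*(u - 8)*(u + 1/2)^2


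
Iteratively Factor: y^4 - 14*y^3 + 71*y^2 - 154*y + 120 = (y - 5)*(y^3 - 9*y^2 + 26*y - 24) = (y - 5)*(y - 2)*(y^2 - 7*y + 12) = (y - 5)*(y - 4)*(y - 2)*(y - 3)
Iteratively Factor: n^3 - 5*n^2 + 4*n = (n - 4)*(n^2 - n) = (n - 4)*(n - 1)*(n)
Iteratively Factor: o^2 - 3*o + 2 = (o - 2)*(o - 1)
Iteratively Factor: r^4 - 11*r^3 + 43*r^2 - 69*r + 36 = (r - 3)*(r^3 - 8*r^2 + 19*r - 12) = (r - 3)*(r - 1)*(r^2 - 7*r + 12) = (r - 3)^2*(r - 1)*(r - 4)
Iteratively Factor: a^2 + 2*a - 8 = (a + 4)*(a - 2)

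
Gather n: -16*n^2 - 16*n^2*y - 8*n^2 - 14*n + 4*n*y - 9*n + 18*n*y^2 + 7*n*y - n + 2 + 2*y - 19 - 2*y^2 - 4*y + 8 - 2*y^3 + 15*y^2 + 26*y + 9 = n^2*(-16*y - 24) + n*(18*y^2 + 11*y - 24) - 2*y^3 + 13*y^2 + 24*y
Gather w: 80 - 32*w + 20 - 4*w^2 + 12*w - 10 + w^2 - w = -3*w^2 - 21*w + 90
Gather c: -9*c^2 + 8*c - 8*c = -9*c^2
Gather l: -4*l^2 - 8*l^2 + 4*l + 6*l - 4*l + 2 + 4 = -12*l^2 + 6*l + 6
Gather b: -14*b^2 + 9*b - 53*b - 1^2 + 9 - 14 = -14*b^2 - 44*b - 6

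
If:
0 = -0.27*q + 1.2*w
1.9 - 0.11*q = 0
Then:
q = 17.27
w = 3.89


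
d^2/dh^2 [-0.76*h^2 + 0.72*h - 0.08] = -1.52000000000000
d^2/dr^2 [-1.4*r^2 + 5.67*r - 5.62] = -2.80000000000000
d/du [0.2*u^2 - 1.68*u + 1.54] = 0.4*u - 1.68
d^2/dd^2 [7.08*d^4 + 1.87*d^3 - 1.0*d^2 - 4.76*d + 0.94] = 84.96*d^2 + 11.22*d - 2.0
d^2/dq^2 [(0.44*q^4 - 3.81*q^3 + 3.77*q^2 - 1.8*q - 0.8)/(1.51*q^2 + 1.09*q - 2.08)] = (2.006488*q^6 + 4.34517600000001*q^5 - 5.15512800000001*q^4 - 69.565752*q^3 + 134.772*q^2 - 140.722464*q + 17.532896)/(3.442951*q^6 + 7.455927*q^5 - 8.845731*q^4 - 19.245803*q^3 + 12.184848*q^2 + 14.147328*q - 8.998912)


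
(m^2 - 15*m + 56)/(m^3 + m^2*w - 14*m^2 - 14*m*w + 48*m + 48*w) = (m - 7)/(m^2 + m*w - 6*m - 6*w)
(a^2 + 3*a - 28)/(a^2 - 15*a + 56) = (a^2 + 3*a - 28)/(a^2 - 15*a + 56)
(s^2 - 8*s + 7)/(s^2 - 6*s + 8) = (s^2 - 8*s + 7)/(s^2 - 6*s + 8)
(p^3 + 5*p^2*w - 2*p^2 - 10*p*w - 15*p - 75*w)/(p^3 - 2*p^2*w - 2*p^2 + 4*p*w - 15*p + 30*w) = (p + 5*w)/(p - 2*w)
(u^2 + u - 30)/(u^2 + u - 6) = (u^2 + u - 30)/(u^2 + u - 6)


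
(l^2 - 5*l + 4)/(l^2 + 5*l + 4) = (l^2 - 5*l + 4)/(l^2 + 5*l + 4)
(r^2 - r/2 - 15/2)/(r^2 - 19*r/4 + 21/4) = 2*(2*r + 5)/(4*r - 7)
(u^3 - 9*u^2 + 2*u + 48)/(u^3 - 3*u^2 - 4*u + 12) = (u - 8)/(u - 2)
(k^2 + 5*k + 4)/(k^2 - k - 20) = (k + 1)/(k - 5)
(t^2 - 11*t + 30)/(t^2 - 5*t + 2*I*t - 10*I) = (t - 6)/(t + 2*I)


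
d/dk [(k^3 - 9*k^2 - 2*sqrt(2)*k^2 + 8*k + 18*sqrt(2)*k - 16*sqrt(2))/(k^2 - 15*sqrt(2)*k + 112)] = (k^4 - 30*sqrt(2)*k^3 + 117*sqrt(2)*k^2 + 388*k^2 - 2016*k - 416*sqrt(2)*k + 416 + 2016*sqrt(2))/(k^4 - 30*sqrt(2)*k^3 + 674*k^2 - 3360*sqrt(2)*k + 12544)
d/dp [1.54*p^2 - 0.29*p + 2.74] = 3.08*p - 0.29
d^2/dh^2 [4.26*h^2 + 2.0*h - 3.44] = 8.52000000000000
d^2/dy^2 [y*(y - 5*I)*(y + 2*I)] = 6*y - 6*I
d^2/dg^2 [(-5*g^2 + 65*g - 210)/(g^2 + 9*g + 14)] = 20*(11*g^3 - 42*g^2 - 840*g - 2324)/(g^6 + 27*g^5 + 285*g^4 + 1485*g^3 + 3990*g^2 + 5292*g + 2744)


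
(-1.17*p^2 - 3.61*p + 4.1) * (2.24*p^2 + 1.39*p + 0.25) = -2.6208*p^4 - 9.7127*p^3 + 3.8736*p^2 + 4.7965*p + 1.025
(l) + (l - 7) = 2*l - 7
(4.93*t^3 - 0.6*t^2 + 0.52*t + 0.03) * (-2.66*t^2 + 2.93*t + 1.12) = -13.1138*t^5 + 16.0409*t^4 + 2.3804*t^3 + 0.7718*t^2 + 0.6703*t + 0.0336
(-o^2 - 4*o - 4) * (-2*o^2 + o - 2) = 2*o^4 + 7*o^3 + 6*o^2 + 4*o + 8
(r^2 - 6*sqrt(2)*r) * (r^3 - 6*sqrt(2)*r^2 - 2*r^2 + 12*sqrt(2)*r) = r^5 - 12*sqrt(2)*r^4 - 2*r^4 + 24*sqrt(2)*r^3 + 72*r^3 - 144*r^2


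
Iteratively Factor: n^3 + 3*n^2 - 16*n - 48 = (n - 4)*(n^2 + 7*n + 12) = (n - 4)*(n + 3)*(n + 4)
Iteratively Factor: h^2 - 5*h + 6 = (h - 3)*(h - 2)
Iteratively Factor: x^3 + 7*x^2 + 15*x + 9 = (x + 3)*(x^2 + 4*x + 3) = (x + 3)^2*(x + 1)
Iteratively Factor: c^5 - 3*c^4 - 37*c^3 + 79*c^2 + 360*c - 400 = (c - 1)*(c^4 - 2*c^3 - 39*c^2 + 40*c + 400) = (c - 1)*(c + 4)*(c^3 - 6*c^2 - 15*c + 100) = (c - 1)*(c + 4)^2*(c^2 - 10*c + 25) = (c - 5)*(c - 1)*(c + 4)^2*(c - 5)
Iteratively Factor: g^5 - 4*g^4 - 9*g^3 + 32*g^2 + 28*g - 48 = (g + 2)*(g^4 - 6*g^3 + 3*g^2 + 26*g - 24) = (g - 1)*(g + 2)*(g^3 - 5*g^2 - 2*g + 24) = (g - 4)*(g - 1)*(g + 2)*(g^2 - g - 6) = (g - 4)*(g - 3)*(g - 1)*(g + 2)*(g + 2)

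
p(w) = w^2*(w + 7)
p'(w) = w^2 + 2*w*(w + 7) = w*(3*w + 14)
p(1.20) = 11.81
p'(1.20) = 21.12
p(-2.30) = 24.86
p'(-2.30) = -16.33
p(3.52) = 130.35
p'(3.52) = 86.45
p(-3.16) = 38.34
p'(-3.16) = -14.28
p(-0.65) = 2.68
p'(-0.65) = -7.83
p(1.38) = 15.96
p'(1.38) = 25.03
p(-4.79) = 50.71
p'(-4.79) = 1.77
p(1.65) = 23.55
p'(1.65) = 31.27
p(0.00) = 0.00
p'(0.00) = 0.00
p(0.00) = 0.00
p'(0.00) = 0.00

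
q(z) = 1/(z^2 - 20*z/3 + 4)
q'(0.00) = 0.42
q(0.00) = 0.25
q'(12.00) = 0.00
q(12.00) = 0.01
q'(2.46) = 0.04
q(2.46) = -0.16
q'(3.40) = -0.00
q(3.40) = -0.14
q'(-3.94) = 0.01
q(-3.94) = 0.02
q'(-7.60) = 0.00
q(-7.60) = 0.01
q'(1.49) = 0.27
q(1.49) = -0.27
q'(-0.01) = 0.40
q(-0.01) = 0.25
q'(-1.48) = 0.04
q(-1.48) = 0.06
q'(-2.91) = 0.01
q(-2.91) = 0.03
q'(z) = (20/3 - 2*z)/(z^2 - 20*z/3 + 4)^2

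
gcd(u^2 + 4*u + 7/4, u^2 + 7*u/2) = u + 7/2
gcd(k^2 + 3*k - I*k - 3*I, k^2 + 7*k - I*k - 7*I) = k - I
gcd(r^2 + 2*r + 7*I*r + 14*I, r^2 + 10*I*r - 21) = r + 7*I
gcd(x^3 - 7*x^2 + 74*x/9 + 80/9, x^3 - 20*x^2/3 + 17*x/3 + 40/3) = x^2 - 23*x/3 + 40/3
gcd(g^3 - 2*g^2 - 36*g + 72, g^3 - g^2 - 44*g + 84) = g^2 - 8*g + 12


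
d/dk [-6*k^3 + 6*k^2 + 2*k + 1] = -18*k^2 + 12*k + 2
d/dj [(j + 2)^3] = 3*(j + 2)^2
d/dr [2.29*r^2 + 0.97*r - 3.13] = 4.58*r + 0.97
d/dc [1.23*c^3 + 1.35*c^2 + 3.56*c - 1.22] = 3.69*c^2 + 2.7*c + 3.56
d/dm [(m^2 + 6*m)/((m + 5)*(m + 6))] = 5/(m^2 + 10*m + 25)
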